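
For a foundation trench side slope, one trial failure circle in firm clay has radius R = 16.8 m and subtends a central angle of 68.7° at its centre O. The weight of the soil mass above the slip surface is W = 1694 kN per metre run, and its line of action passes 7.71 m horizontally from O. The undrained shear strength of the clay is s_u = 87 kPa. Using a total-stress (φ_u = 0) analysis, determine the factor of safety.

Taking moments about the centre O, the resisting moment is provided by the undrained shear strength acting along the arc:
Arc length L_a = R·θ = 16.8·(68.7°·π/180) = 16.8·1.1990 = 20.14 m
M_R = s_u·L_a·R = 87·20.14·16.8 = 29442.3 kN·m/m
M_D = W·d = 1694·7.71 = 13060.7 kN·m/m
FS = M_R / M_D = 29442.3 / 13060.7 = 2.254

FS = 2.25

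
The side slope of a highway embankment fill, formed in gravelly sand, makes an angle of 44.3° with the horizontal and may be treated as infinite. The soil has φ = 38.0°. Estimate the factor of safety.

For a dry cohesionless infinite slope the factor of safety is FS = tanφ / tanβ.
FS = tan38.0° / tan44.3° = 0.7813 / 0.9759 = 0.801

FS = 0.80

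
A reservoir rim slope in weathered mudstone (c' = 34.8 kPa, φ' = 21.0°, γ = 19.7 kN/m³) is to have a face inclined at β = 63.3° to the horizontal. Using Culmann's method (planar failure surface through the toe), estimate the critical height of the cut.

H_c = 22.63 m

Culmann's analysis gives the critical failure plane at α_cr = (β + φ')/2 = (63.3 + 21.0)/2 = 42.1°, and the critical height
H_c = (4c'/γ) · sinβ cosφ' / [1 − cos(β − φ')]
    = (4·34.8/19.7) · sin63.3°·cos21.0° / [1 − cos(42.3°)]
    = 7.066 · 0.8934·0.9336 / [1 − 0.7396]
    = 7.066 · 0.8340 / 0.2604
    = 22.63 m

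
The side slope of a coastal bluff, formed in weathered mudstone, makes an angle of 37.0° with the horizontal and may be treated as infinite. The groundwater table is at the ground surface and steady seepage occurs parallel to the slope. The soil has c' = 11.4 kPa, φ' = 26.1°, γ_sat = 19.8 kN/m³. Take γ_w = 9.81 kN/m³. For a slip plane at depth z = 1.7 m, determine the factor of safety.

With seepage parallel to the slope and the water table at the surface, the effective normal stress on the slip plane uses the buoyant unit weight γ' = γ_sat − γ_w while the driving shear stress uses γ_sat:
FS = [c' + γ' z cos²β tanφ'] / [γ_sat z sinβ cosβ]
γ' = 19.8 − 9.81 = 9.99 kN/m³
Numerator = 11.4 + 9.99·1.7·cos²37.0°·tan26.1° = 11.4 + 9.99·1.7·0.6378·0.4899 = 16.707 kPa
Denominator = 19.8·1.7·sin37.0°·cos37.0° = 19.8·1.7·0.6018·0.7986 = 16.178 kPa
FS = 16.707 / 16.178 = 1.033

FS = 1.03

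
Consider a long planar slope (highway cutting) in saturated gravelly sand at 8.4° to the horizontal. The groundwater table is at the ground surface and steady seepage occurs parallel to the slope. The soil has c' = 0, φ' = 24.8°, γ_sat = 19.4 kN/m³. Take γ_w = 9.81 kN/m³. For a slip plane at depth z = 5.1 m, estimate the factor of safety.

FS = 1.55

With seepage parallel to the slope and the water table at the surface, the effective normal stress on the slip plane uses the buoyant unit weight γ' = γ_sat − γ_w while the driving shear stress uses γ_sat:
FS = [c' + γ' z cos²β tanφ'] / [γ_sat z sinβ cosβ]
(For c' = 0 this reduces to FS = (γ'/γ_sat)·tanφ'/tanβ.)
γ' = 19.4 − 9.81 = 9.59 kN/m³
Numerator = 0.0 + 9.59·5.1·cos²8.4°·tan24.8° = 0.0 + 9.59·5.1·0.9787·0.4621 = 22.117 kPa
Denominator = 19.4·5.1·sin8.4°·cos8.4° = 19.4·5.1·0.1461·0.9893 = 14.298 kPa
FS = 22.117 / 14.298 = 1.547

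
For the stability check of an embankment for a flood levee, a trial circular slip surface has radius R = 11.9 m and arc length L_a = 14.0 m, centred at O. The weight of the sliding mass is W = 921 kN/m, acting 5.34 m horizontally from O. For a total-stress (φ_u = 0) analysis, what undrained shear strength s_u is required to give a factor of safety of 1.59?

s_u = 46.9 kPa

FS = s_u·L_a·R / (W·d), so s_u = FS·W·d / (L_a·R).
s_u = 1.59·921·5.34 / (14.00·11.9) = 7819.8 / 166.60 = 46.94 kPa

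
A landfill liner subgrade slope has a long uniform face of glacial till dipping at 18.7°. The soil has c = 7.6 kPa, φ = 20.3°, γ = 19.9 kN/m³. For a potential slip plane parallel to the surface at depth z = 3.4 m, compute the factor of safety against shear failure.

FS = 1.46

For an infinite slope with a slip plane parallel to the surface (no pore pressure): FS = [c + γz cos²β tanφ] / [γz sinβ cosβ].
γz = 19.9·3.4 = 67.66 kN/m²
Numerator = 7.6 + 67.66·cos²18.7°·tan20.3° = 7.6 + 67.66·0.8972·0.3699 = 30.055 kPa
Denominator = 67.66·sin18.7°·cos18.7° = 67.66·0.3206·0.9472 = 20.548 kPa
FS = 30.055 / 20.548 = 1.463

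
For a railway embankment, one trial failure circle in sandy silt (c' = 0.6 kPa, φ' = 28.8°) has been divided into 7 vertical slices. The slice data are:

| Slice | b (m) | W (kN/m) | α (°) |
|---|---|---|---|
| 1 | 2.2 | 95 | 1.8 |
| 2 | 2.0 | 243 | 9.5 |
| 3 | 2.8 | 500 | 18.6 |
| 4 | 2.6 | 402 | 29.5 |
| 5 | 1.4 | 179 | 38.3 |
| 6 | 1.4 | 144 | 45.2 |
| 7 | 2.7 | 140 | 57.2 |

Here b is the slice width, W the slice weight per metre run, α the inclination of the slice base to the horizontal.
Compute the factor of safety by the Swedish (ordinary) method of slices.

Ordinary method of slices: FS = Σ[c'·Δl_i + (W_i cosα_i)·tanφ'] / Σ W_i sinα_i, with Δl_i = b_i / cosα_i.
Slice 1: Δl = 2.2/cos1.8° = 2.201 m; N'_1 = 95·cos1.8° = 95.0; c'Δl = 1.32; W sinα = 3.0
Slice 2: Δl = 2.0/cos9.5° = 2.028 m; N'_2 = 243·cos9.5° = 239.7; c'Δl = 1.22; W sinα = 40.1
Slice 3: Δl = 2.8/cos18.6° = 2.954 m; N'_3 = 500·cos18.6° = 473.9; c'Δl = 1.77; W sinα = 159.5
Slice 4: Δl = 2.6/cos29.5° = 2.987 m; N'_4 = 402·cos29.5° = 349.9; c'Δl = 1.79; W sinα = 198.0
Slice 5: Δl = 1.4/cos38.3° = 1.784 m; N'_5 = 179·cos38.3° = 140.5; c'Δl = 1.07; W sinα = 110.9
Slice 6: Δl = 1.4/cos45.2° = 1.987 m; N'_6 = 144·cos45.2° = 101.5; c'Δl = 1.19; W sinα = 102.2
Slice 7: Δl = 2.7/cos57.2° = 4.984 m; N'_7 = 140·cos57.2° = 75.8; c'Δl = 2.99; W sinα = 117.7
Σc'Δl = 11.4 kN/m; ΣN' = 1476.2 kN/m; ΣW sinα = 731.3 kN/m
Resisting = 11.4 + 1476.2·tan28.8° = 11.4 + 811.5 = 822.9 kN/m
FS = 822.9 / 731.3 = 1.125

FS = 1.13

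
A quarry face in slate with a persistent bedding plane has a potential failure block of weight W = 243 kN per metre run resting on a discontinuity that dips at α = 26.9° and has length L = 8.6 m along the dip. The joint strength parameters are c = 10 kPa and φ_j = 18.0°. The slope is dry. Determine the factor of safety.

FS = 1.42

Resolving the block weight along and normal to the plane and applying the Mohr–Coulomb strength on the joint:
N' = W cosα = 243·cos26.9° = 216.7 kN/m
Driving force T = W sinα = 243·sin26.9° = 109.9 kN/m
Resisting force R = c·L + N'·tanφ_j = 10·8.6 + 216.7·tan18.0° = 86.0 + 70.4 = 156.4 kN/m
FS = R / T = 156.4 / 109.9 = 1.423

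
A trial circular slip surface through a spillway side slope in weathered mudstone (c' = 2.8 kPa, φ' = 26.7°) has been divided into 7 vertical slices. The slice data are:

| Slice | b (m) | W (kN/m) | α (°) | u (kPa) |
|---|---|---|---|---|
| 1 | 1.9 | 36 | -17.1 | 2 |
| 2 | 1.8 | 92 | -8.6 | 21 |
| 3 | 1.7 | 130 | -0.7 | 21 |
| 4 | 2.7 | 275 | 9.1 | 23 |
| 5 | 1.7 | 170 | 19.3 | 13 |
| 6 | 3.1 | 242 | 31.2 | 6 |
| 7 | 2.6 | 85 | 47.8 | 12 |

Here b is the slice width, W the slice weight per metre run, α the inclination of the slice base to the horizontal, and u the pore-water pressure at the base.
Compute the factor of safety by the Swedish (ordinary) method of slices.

Ordinary method of slices: FS = Σ[c'·Δl_i + (W_i cosα_i − u_i·Δl_i)·tanφ'] / Σ W_i sinα_i, with Δl_i = b_i / cosα_i.
Slice 1: Δl = 1.9/cos(-17.1°) = 1.988 m; N'_1 = 36·cos(-17.1°) − 2·1.988 = 30.4; c'Δl = 5.57; W sinα = -10.6
Slice 2: Δl = 1.8/cos(-8.6°) = 1.820 m; N'_2 = 92·cos(-8.6°) − 21·1.820 = 52.7; c'Δl = 5.10; W sinα = -13.8
Slice 3: Δl = 1.7/cos(-0.7°) = 1.700 m; N'_3 = 130·cos(-0.7°) − 21·1.700 = 94.3; c'Δl = 4.76; W sinα = -1.6
Slice 4: Δl = 2.7/cos9.1° = 2.734 m; N'_4 = 275·cos9.1° − 23·2.734 = 208.6; c'Δl = 7.66; W sinα = 43.5
Slice 5: Δl = 1.7/cos19.3° = 1.801 m; N'_5 = 170·cos19.3° − 13·1.801 = 137.0; c'Δl = 5.04; W sinα = 56.2
Slice 6: Δl = 3.1/cos31.2° = 3.624 m; N'_6 = 242·cos31.2° − 6·3.624 = 185.3; c'Δl = 10.15; W sinα = 125.4
Slice 7: Δl = 2.6/cos47.8° = 3.871 m; N'_7 = 85·cos47.8° − 12·3.871 = 10.6; c'Δl = 10.84; W sinα = 63.0
Σc'Δl = 49.1 kN/m; ΣN' = 719.0 kN/m; ΣW sinα = 262.1 kN/m
Resisting = 49.1 + 719.0·tan26.7° = 49.1 + 361.6 = 410.7 kN/m
FS = 410.7 / 262.1 = 1.567

FS = 1.57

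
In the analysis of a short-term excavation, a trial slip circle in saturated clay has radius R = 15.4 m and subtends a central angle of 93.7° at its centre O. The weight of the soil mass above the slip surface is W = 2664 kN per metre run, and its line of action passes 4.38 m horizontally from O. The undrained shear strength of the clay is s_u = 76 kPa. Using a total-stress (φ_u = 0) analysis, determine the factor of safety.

Taking moments about the centre O, the resisting moment is provided by the undrained shear strength acting along the arc:
Arc length L_a = R·θ = 15.4·(93.7°·π/180) = 15.4·1.6354 = 25.18 m
M_R = s_u·L_a·R = 76·25.18·15.4 = 29476.2 kN·m/m
M_D = W·d = 2664·4.38 = 11668.3 kN·m/m
FS = M_R / M_D = 29476.2 / 11668.3 = 2.526

FS = 2.53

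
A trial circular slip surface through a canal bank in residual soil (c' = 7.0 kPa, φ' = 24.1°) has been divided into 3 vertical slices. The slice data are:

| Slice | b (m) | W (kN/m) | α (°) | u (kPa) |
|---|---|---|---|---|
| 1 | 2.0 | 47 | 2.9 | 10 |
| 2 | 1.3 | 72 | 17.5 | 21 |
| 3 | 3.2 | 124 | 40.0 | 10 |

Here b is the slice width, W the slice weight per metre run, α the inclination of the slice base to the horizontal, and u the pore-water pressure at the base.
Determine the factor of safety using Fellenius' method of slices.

FS = 1.03

Ordinary method of slices: FS = Σ[c'·Δl_i + (W_i cosα_i − u_i·Δl_i)·tanφ'] / Σ W_i sinα_i, with Δl_i = b_i / cosα_i.
Slice 1: Δl = 2.0/cos2.9° = 2.003 m; N'_1 = 47·cos2.9° − 10·2.003 = 26.9; c'Δl = 14.02; W sinα = 2.4
Slice 2: Δl = 1.3/cos17.5° = 1.363 m; N'_2 = 72·cos17.5° − 21·1.363 = 40.0; c'Δl = 9.54; W sinα = 21.7
Slice 3: Δl = 3.2/cos40.0° = 4.177 m; N'_3 = 124·cos40.0° − 10·4.177 = 53.2; c'Δl = 29.24; W sinα = 79.7
Σc'Δl = 52.8 kN/m; ΣN' = 120.2 kN/m; ΣW sinα = 103.7 kN/m
Resisting = 52.8 + 120.2·tan24.1° = 52.8 + 53.8 = 106.6 kN/m
FS = 106.6 / 103.7 = 1.027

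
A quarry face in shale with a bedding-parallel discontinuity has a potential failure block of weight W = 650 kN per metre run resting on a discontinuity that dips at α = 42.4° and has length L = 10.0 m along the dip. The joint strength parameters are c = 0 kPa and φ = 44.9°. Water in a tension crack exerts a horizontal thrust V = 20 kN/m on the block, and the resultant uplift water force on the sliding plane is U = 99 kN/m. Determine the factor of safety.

FS = 0.81

Resolving the block weight along and normal to the plane and applying the Mohr–Coulomb strength on the joint:
N' = W cosα − U − V sinα = 650·cos42.4° − 99 − 20·sin42.4° = 367.5 kN/m
Driving force T = W sinα + V cosα = 650·sin42.4° + 20·cos42.4° = 453.1 kN/m
Resisting force R = c·L + N'·tanφ = 0·10.0 + 367.5·tan44.9° = 0.0 + 366.2 = 366.2 kN/m
FS = R / T = 366.2 / 453.1 = 0.808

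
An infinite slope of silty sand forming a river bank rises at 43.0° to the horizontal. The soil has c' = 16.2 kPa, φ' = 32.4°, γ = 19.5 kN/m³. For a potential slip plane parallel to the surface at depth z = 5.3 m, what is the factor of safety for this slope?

For an infinite slope with a slip plane parallel to the surface (no pore pressure): FS = [c' + γz cos²β tanφ'] / [γz sinβ cosβ].
γz = 19.5·5.3 = 103.35 kN/m²
Numerator = 16.2 + 103.35·cos²43.0°·tan32.4° = 16.2 + 103.35·0.5349·0.6346 = 51.282 kPa
Denominator = 103.35·sin43.0°·cos43.0° = 103.35·0.6820·0.7314 = 51.549 kPa
FS = 51.282 / 51.549 = 0.995

FS = 0.99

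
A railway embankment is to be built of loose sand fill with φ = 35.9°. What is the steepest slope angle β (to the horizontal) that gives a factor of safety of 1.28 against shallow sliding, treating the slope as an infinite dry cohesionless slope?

β = 29.5°

For an infinite dry cohesionless slope FS = tanφ/tanβ, so tanβ = tanφ / FS.
tanβ = tan35.9° / 1.28 = 0.7239 / 1.28 = 0.5655
β = arctan(0.5655) = 29.49°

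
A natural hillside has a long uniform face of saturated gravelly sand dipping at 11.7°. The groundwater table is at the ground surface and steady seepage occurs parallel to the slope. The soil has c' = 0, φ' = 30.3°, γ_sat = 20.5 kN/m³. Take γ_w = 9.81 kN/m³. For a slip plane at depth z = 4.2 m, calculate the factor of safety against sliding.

With seepage parallel to the slope and the water table at the surface, the effective normal stress on the slip plane uses the buoyant unit weight γ' = γ_sat − γ_w while the driving shear stress uses γ_sat:
FS = [c' + γ' z cos²β tanφ'] / [γ_sat z sinβ cosβ]
(For c' = 0 this reduces to FS = (γ'/γ_sat)·tanφ'/tanβ.)
γ' = 20.5 − 9.81 = 10.69 kN/m³
Numerator = 0.0 + 10.69·4.2·cos²11.7°·tan30.3° = 0.0 + 10.69·4.2·0.9589·0.5844 = 25.157 kPa
Denominator = 20.5·4.2·sin11.7°·cos11.7° = 20.5·4.2·0.2028·0.9792 = 17.097 kPa
FS = 25.157 / 17.097 = 1.471

FS = 1.47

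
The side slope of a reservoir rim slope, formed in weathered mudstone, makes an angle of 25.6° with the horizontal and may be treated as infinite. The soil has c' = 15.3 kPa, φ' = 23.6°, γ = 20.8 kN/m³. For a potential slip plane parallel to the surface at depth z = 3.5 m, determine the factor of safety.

FS = 1.45

For an infinite slope with a slip plane parallel to the surface (no pore pressure): FS = [c' + γz cos²β tanφ'] / [γz sinβ cosβ].
γz = 20.8·3.5 = 72.80 kN/m²
Numerator = 15.3 + 72.80·cos²25.6°·tan23.6° = 15.3 + 72.80·0.8133·0.4369 = 41.168 kPa
Denominator = 72.80·sin25.6°·cos25.6° = 72.80·0.4321·0.9018 = 28.368 kPa
FS = 41.168 / 28.368 = 1.451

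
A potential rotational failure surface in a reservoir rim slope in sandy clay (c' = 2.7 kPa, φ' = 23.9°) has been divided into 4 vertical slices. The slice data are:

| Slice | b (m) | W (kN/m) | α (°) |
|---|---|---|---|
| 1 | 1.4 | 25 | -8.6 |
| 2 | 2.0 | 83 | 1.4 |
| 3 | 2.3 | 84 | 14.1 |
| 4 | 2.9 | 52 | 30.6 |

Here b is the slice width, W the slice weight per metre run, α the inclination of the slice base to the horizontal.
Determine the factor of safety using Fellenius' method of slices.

Ordinary method of slices: FS = Σ[c'·Δl_i + (W_i cosα_i)·tanφ'] / Σ W_i sinα_i, with Δl_i = b_i / cosα_i.
Slice 1: Δl = 1.4/cos(-8.6°) = 1.416 m; N'_1 = 25·cos(-8.6°) = 24.7; c'Δl = 3.82; W sinα = -3.7
Slice 2: Δl = 2.0/cos1.4° = 2.001 m; N'_2 = 83·cos1.4° = 83.0; c'Δl = 5.40; W sinα = 2.0
Slice 3: Δl = 2.3/cos14.1° = 2.371 m; N'_3 = 84·cos14.1° = 81.5; c'Δl = 6.40; W sinα = 20.5
Slice 4: Δl = 2.9/cos30.6° = 3.369 m; N'_4 = 52·cos30.6° = 44.8; c'Δl = 9.10; W sinα = 26.5
Σc'Δl = 24.7 kN/m; ΣN' = 233.9 kN/m; ΣW sinα = 45.2 kN/m
Resisting = 24.7 + 233.9·tan23.9° = 24.7 + 103.7 = 128.4 kN/m
FS = 128.4 / 45.2 = 2.839

FS = 2.84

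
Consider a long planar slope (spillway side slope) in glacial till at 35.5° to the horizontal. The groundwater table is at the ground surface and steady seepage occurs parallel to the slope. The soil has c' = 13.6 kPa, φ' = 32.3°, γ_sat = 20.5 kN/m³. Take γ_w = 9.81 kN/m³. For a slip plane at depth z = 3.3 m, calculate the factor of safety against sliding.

With seepage parallel to the slope and the water table at the surface, the effective normal stress on the slip plane uses the buoyant unit weight γ' = γ_sat − γ_w while the driving shear stress uses γ_sat:
FS = [c' + γ' z cos²β tanφ'] / [γ_sat z sinβ cosβ]
γ' = 20.5 − 9.81 = 10.69 kN/m³
Numerator = 13.6 + 10.69·3.3·cos²35.5°·tan32.3° = 13.6 + 10.69·3.3·0.6628·0.6322 = 28.381 kPa
Denominator = 20.5·3.3·sin35.5°·cos35.5° = 20.5·3.3·0.5807·0.8141 = 31.982 kPa
FS = 28.381 / 31.982 = 0.887

FS = 0.89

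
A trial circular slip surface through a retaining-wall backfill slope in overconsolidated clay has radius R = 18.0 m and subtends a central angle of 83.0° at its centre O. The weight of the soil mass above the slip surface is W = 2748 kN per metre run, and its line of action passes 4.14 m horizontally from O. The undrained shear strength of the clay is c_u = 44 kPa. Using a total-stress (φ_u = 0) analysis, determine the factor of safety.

FS = 1.82

Taking moments about the centre O, the resisting moment is provided by the undrained shear strength acting along the arc:
Arc length L_a = R·θ = 18.0·(83.0°·π/180) = 18.0·1.4486 = 26.08 m
M_R = c_u·L_a·R = 44·26.08·18.0 = 20651.6 kN·m/m
M_D = W·d = 2748·4.14 = 11376.7 kN·m/m
FS = M_R / M_D = 20651.6 / 11376.7 = 1.815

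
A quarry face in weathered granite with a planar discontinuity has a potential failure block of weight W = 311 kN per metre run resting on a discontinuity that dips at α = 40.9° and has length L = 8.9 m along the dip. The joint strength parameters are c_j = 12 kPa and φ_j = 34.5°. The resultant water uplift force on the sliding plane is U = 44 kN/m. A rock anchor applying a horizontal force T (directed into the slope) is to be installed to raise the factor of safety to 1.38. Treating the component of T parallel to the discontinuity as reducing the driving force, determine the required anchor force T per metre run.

Resolving forces along and normal to the sliding plane, with the horizontal anchor force T adding T·sinα to the effective normal force and T·cosα acting up the plane against the driving force:
FS = [c_jL + (W cosα − U + T sinα) tanφ_j] / [W sinα − T cosα]
Without the anchor: N' = 191.1 kN/m, driving T_d = 203.6 kN/m, resisting R = 12·8.9 + 191.1·tan34.5° = 238.1 kN/m, FS = 1.17.
Setting FS = 1.38 and solving for T:
1.38·(203.6 − T cos40.9°) = 238.1 + T sin40.9°·tan34.5°
T·(sin40.9°·tan34.5° + 1.38·cos40.9°) = 1.38·203.6 − 238.1
T·(0.6547·0.6873 + 1.38·0.7559) = 281.0 − 238.1 = 42.9
T·1.4931 = 42.9
T = 28.7 kN/m

T = 29 kN/m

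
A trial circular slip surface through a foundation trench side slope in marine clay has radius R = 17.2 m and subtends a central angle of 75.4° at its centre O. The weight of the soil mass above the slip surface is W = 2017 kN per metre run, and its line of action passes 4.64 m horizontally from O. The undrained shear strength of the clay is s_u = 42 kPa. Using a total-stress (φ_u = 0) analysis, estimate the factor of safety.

Taking moments about the centre O, the resisting moment is provided by the undrained shear strength acting along the arc:
Arc length L_a = R·θ = 17.2·(75.4°·π/180) = 17.2·1.3160 = 22.63 m
M_R = s_u·L_a·R = 42·22.63·17.2 = 16351.4 kN·m/m
M_D = W·d = 2017·4.64 = 9358.9 kN·m/m
FS = M_R / M_D = 16351.4 / 9358.9 = 1.747

FS = 1.75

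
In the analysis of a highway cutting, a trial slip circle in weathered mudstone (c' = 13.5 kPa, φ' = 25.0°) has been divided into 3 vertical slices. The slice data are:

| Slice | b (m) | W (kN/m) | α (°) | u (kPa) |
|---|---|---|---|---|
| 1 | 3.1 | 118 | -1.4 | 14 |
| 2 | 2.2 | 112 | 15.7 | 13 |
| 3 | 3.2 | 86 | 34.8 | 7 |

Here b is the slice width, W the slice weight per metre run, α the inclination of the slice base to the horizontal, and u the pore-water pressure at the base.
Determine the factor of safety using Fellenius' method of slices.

Ordinary method of slices: FS = Σ[c'·Δl_i + (W_i cosα_i − u_i·Δl_i)·tanφ'] / Σ W_i sinα_i, with Δl_i = b_i / cosα_i.
Slice 1: Δl = 3.1/cos(-1.4°) = 3.101 m; N'_1 = 118·cos(-1.4°) − 14·3.101 = 74.6; c'Δl = 41.86; W sinα = -2.9
Slice 2: Δl = 2.2/cos15.7° = 2.285 m; N'_2 = 112·cos15.7° − 13·2.285 = 78.1; c'Δl = 30.85; W sinα = 30.3
Slice 3: Δl = 3.2/cos34.8° = 3.897 m; N'_3 = 86·cos34.8° − 7·3.897 = 43.3; c'Δl = 52.61; W sinα = 49.1
Σc'Δl = 125.3 kN/m; ΣN' = 196.0 kN/m; ΣW sinα = 76.5 kN/m
Resisting = 125.3 + 196.0·tan25.0° = 125.3 + 91.4 = 216.7 kN/m
FS = 216.7 / 76.5 = 2.833

FS = 2.83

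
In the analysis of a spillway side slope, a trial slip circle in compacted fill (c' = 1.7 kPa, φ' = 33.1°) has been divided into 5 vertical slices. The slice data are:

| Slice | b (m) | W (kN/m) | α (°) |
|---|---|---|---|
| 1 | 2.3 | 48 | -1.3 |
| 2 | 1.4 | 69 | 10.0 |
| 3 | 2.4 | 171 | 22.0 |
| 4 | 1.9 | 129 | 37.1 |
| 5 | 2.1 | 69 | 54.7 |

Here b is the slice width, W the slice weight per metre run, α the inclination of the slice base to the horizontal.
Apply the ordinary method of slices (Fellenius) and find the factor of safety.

FS = 1.40

Ordinary method of slices: FS = Σ[c'·Δl_i + (W_i cosα_i)·tanφ'] / Σ W_i sinα_i, with Δl_i = b_i / cosα_i.
Slice 1: Δl = 2.3/cos(-1.3°) = 2.301 m; N'_1 = 48·cos(-1.3°) = 48.0; c'Δl = 3.91; W sinα = -1.1
Slice 2: Δl = 1.4/cos10.0° = 1.422 m; N'_2 = 69·cos10.0° = 68.0; c'Δl = 2.42; W sinα = 12.0
Slice 3: Δl = 2.4/cos22.0° = 2.588 m; N'_3 = 171·cos22.0° = 158.5; c'Δl = 4.40; W sinα = 64.1
Slice 4: Δl = 1.9/cos37.1° = 2.382 m; N'_4 = 129·cos37.1° = 102.9; c'Δl = 4.05; W sinα = 77.8
Slice 5: Δl = 2.1/cos54.7° = 3.634 m; N'_5 = 69·cos54.7° = 39.9; c'Δl = 6.18; W sinα = 56.3
Σc'Δl = 21.0 kN/m; ΣN' = 417.2 kN/m; ΣW sinα = 209.1 kN/m
Resisting = 21.0 + 417.2·tan33.1° = 21.0 + 272.0 = 293.0 kN/m
FS = 293.0 / 209.1 = 1.401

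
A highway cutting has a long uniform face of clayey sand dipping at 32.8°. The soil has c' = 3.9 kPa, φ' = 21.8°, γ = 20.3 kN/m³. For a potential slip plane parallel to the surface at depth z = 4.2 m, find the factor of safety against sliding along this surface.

FS = 0.72

For an infinite slope with a slip plane parallel to the surface (no pore pressure): FS = [c' + γz cos²β tanφ'] / [γz sinβ cosβ].
γz = 20.3·4.2 = 85.26 kN/m²
Numerator = 3.9 + 85.26·cos²32.8°·tan21.8° = 3.9 + 85.26·0.7066·0.4000 = 27.995 kPa
Denominator = 85.26·sin32.8°·cos32.8° = 85.26·0.5417·0.8406 = 38.822 kPa
FS = 27.995 / 38.822 = 0.721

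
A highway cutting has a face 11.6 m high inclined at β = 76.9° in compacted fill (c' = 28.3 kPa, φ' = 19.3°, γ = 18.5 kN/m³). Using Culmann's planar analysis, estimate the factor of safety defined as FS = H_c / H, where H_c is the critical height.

FS = 1.04

H_c = (4c'/γ) · sinβ cosφ' / [1 − cos(β − φ')]
    = (4·28.3/18.5) · sin76.9°·cos19.3° / [1 − cos57.6°]
    = 6.119 · 0.9192 / 0.4642 = 12.12 m
FS = H_c / H = 12.12 / 11.6 = 1.045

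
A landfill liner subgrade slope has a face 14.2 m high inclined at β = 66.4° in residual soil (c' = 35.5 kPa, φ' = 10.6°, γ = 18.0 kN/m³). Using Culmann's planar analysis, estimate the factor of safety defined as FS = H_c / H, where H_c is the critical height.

H_c = (4c'/γ) · sinβ cosφ' / [1 − cos(β − φ')]
    = (4·35.5/18.0) · sin66.4°·cos10.6° / [1 − cos55.8°]
    = 7.889 · 0.9007 / 0.4379 = 16.23 m
FS = H_c / H = 16.23 / 14.2 = 1.143

FS = 1.14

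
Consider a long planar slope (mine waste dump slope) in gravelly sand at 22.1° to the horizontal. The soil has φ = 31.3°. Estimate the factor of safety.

FS = 1.50

For a dry cohesionless infinite slope the factor of safety is FS = tanφ / tanβ.
FS = tan31.3° / tan22.1° = 0.6080 / 0.4061 = 1.497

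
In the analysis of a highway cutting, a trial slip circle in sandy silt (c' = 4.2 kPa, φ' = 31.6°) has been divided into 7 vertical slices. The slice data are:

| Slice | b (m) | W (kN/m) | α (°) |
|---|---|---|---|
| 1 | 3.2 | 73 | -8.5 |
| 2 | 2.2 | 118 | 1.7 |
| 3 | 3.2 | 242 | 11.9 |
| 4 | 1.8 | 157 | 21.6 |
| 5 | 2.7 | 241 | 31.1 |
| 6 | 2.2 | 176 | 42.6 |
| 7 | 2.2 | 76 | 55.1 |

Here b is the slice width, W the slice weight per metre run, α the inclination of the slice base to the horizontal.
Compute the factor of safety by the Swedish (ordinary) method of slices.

Ordinary method of slices: FS = Σ[c'·Δl_i + (W_i cosα_i)·tanφ'] / Σ W_i sinα_i, with Δl_i = b_i / cosα_i.
Slice 1: Δl = 3.2/cos(-8.5°) = 3.236 m; N'_1 = 73·cos(-8.5°) = 72.2; c'Δl = 13.59; W sinα = -10.8
Slice 2: Δl = 2.2/cos1.7° = 2.201 m; N'_2 = 118·cos1.7° = 117.9; c'Δl = 9.24; W sinα = 3.5
Slice 3: Δl = 3.2/cos11.9° = 3.270 m; N'_3 = 242·cos11.9° = 236.8; c'Δl = 13.74; W sinα = 49.9
Slice 4: Δl = 1.8/cos21.6° = 1.936 m; N'_4 = 157·cos21.6° = 146.0; c'Δl = 8.13; W sinα = 57.8
Slice 5: Δl = 2.7/cos31.1° = 3.153 m; N'_5 = 241·cos31.1° = 206.4; c'Δl = 13.24; W sinα = 124.5
Slice 6: Δl = 2.2/cos42.6° = 2.989 m; N'_6 = 176·cos42.6° = 129.6; c'Δl = 12.55; W sinα = 119.1
Slice 7: Δl = 2.2/cos55.1° = 3.845 m; N'_7 = 76·cos55.1° = 43.5; c'Δl = 16.15; W sinα = 62.3
Σc'Δl = 86.6 kN/m; ΣN' = 952.3 kN/m; ΣW sinα = 406.4 kN/m
Resisting = 86.6 + 952.3·tan31.6° = 86.6 + 585.9 = 672.5 kN/m
FS = 672.5 / 406.4 = 1.655

FS = 1.65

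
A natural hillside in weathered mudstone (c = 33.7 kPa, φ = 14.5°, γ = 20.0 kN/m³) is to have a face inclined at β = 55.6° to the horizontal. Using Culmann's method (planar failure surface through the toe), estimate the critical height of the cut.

Culmann's analysis gives the critical failure plane at α_cr = (β + φ)/2 = (55.6 + 14.5)/2 = 35.0°, and the critical height
H_c = (4c/γ) · sinβ cosφ / [1 − cos(β − φ)]
    = (4·33.7/20.0) · sin55.6°·cos14.5° / [1 − cos(41.1°)]
    = 6.740 · 0.8251·0.9681 / [1 − 0.7536]
    = 6.740 · 0.7988 / 0.2464
    = 21.85 m

H_c = 21.85 m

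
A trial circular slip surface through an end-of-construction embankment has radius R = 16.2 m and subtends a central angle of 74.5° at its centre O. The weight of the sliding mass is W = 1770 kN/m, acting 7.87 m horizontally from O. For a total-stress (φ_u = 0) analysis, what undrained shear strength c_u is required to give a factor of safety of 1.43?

FS = c_u·L_a·R / (W·d), so c_u = FS·W·d / (L_a·R).
Arc length L_a = R·θ = 16.2·(74.5°·π/180) = 16.2·1.3003 = 21.06 m
c_u = 1.43·1770·7.87 / (21.06·16.2) = 19919.8 / 341.24 = 58.37 kPa

c_u = 58.4 kPa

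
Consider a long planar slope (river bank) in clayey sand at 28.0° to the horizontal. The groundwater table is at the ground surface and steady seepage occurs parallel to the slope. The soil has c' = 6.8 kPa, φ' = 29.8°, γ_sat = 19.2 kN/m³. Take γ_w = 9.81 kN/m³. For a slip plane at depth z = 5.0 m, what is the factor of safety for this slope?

With seepage parallel to the slope and the water table at the surface, the effective normal stress on the slip plane uses the buoyant unit weight γ' = γ_sat − γ_w while the driving shear stress uses γ_sat:
FS = [c' + γ' z cos²β tanφ'] / [γ_sat z sinβ cosβ]
γ' = 19.2 − 9.81 = 9.39 kN/m³
Numerator = 6.8 + 9.39·5.0·cos²28.0°·tan29.8° = 6.8 + 9.39·5.0·0.7796·0.5727 = 27.762 kPa
Denominator = 19.2·5.0·sin28.0°·cos28.0° = 19.2·5.0·0.4695·0.8829 = 39.794 kPa
FS = 27.762 / 39.794 = 0.698

FS = 0.70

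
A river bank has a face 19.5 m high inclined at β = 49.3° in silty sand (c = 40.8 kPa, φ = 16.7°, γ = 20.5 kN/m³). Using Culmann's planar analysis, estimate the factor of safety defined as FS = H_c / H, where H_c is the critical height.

FS = 1.88

H_c = (4c/γ) · sinβ cosφ / [1 − cos(β − φ)]
    = (4·40.8/20.5) · sin49.3°·cos16.7° / [1 − cos32.6°]
    = 7.961 · 0.7262 / 0.1575 = 36.69 m
FS = H_c / H = 36.69 / 19.5 = 1.882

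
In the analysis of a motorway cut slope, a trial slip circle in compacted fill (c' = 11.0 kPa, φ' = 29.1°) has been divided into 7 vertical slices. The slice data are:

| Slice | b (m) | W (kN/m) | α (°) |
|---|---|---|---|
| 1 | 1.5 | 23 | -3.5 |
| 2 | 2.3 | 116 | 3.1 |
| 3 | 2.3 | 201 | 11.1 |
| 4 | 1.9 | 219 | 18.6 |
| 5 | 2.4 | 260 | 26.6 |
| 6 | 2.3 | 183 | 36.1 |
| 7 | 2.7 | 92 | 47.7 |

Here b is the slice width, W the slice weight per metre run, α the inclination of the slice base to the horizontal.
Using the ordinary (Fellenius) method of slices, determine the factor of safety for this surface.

FS = 1.83

Ordinary method of slices: FS = Σ[c'·Δl_i + (W_i cosα_i)·tanφ'] / Σ W_i sinα_i, with Δl_i = b_i / cosα_i.
Slice 1: Δl = 1.5/cos(-3.5°) = 1.503 m; N'_1 = 23·cos(-3.5°) = 23.0; c'Δl = 16.53; W sinα = -1.4
Slice 2: Δl = 2.3/cos3.1° = 2.303 m; N'_2 = 116·cos3.1° = 115.8; c'Δl = 25.34; W sinα = 6.3
Slice 3: Δl = 2.3/cos11.1° = 2.344 m; N'_3 = 201·cos11.1° = 197.2; c'Δl = 25.78; W sinα = 38.7
Slice 4: Δl = 1.9/cos18.6° = 2.005 m; N'_4 = 219·cos18.6° = 207.6; c'Δl = 22.05; W sinα = 69.9
Slice 5: Δl = 2.4/cos26.6° = 2.684 m; N'_5 = 260·cos26.6° = 232.5; c'Δl = 29.53; W sinα = 116.4
Slice 6: Δl = 2.3/cos36.1° = 2.847 m; N'_6 = 183·cos36.1° = 147.9; c'Δl = 31.31; W sinα = 107.8
Slice 7: Δl = 2.7/cos47.7° = 4.012 m; N'_7 = 92·cos47.7° = 61.9; c'Δl = 44.13; W sinα = 68.0
Σc'Δl = 194.7 kN/m; ΣN' = 985.8 kN/m; ΣW sinα = 405.7 kN/m
Resisting = 194.7 + 985.8·tan29.1° = 194.7 + 548.7 = 743.4 kN/m
FS = 743.4 / 405.7 = 1.832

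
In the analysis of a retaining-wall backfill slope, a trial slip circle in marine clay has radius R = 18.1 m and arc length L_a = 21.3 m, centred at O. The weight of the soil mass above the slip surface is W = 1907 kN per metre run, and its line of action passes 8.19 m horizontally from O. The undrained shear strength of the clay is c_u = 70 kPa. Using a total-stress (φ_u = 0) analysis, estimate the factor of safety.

FS = 1.73

Taking moments about the centre O, the resisting moment is provided by the undrained shear strength acting along the arc:
M_R = c_u·L_a·R = 70·21.30·18.1 = 26987.1 kN·m/m
M_D = W·d = 1907·8.19 = 15618.3 kN·m/m
FS = M_R / M_D = 26987.1 / 15618.3 = 1.728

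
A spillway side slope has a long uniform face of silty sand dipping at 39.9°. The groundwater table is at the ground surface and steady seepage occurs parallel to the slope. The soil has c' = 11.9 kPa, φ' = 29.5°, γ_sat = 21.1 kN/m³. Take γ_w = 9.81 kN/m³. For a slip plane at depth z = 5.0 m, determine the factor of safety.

FS = 0.59

With seepage parallel to the slope and the water table at the surface, the effective normal stress on the slip plane uses the buoyant unit weight γ' = γ_sat − γ_w while the driving shear stress uses γ_sat:
FS = [c' + γ' z cos²β tanφ'] / [γ_sat z sinβ cosβ]
γ' = 21.1 − 9.81 = 11.29 kN/m³
Numerator = 11.9 + 11.29·5.0·cos²39.9°·tan29.5° = 11.9 + 11.29·5.0·0.5885·0.5658 = 30.697 kPa
Denominator = 21.1·5.0·sin39.9°·cos39.9° = 21.1·5.0·0.6414·0.7672 = 51.916 kPa
FS = 30.697 / 51.916 = 0.591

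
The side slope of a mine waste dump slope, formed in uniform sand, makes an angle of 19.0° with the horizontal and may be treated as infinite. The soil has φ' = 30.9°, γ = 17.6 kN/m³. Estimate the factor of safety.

FS = 1.74

For a dry cohesionless infinite slope the factor of safety is FS = tanφ' / tanβ.
FS = tan30.9° / tan19.0° = 0.5985 / 0.3443 = 1.738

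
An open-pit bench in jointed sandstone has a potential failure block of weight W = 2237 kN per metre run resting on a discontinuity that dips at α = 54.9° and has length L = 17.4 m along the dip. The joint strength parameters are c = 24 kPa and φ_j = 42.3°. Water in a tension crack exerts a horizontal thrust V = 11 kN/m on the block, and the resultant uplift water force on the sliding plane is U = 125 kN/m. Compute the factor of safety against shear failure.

Resolving the block weight along and normal to the plane and applying the Mohr–Coulomb strength on the joint:
N' = W cosα − U − V sinα = 2237·cos54.9° − 125 − 11·sin54.9° = 1152.3 kN/m
Driving force T = W sinα + V cosα = 2237·sin54.9° + 11·cos54.9° = 1836.5 kN/m
Resisting force R = c·L + N'·tanφ_j = 24·17.4 + 1152.3·tan42.3° = 417.6 + 1048.5 = 1466.1 kN/m
FS = R / T = 1466.1 / 1836.5 = 0.798

FS = 0.80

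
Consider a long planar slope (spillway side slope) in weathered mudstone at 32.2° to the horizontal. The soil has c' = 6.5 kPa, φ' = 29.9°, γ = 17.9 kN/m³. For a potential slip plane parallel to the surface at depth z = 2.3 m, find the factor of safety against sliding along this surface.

FS = 1.26

For an infinite slope with a slip plane parallel to the surface (no pore pressure): FS = [c' + γz cos²β tanφ'] / [γz sinβ cosβ].
γz = 17.9·2.3 = 41.17 kN/m²
Numerator = 6.5 + 41.17·cos²32.2°·tan29.9° = 6.5 + 41.17·0.7160·0.5750 = 23.451 kPa
Denominator = 41.17·sin32.2°·cos32.2° = 41.17·0.5329·0.8462 = 18.564 kPa
FS = 23.451 / 18.564 = 1.263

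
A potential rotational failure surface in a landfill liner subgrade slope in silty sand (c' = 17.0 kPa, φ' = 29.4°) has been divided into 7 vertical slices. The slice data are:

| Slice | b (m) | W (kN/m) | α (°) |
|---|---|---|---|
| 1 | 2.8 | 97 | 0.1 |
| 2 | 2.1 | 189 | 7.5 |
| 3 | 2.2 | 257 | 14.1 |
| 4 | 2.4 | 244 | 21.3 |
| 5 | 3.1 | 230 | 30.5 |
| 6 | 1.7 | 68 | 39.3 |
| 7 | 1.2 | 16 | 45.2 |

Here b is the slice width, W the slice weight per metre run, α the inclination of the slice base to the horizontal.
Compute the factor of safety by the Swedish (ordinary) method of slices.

FS = 2.51

Ordinary method of slices: FS = Σ[c'·Δl_i + (W_i cosα_i)·tanφ'] / Σ W_i sinα_i, with Δl_i = b_i / cosα_i.
Slice 1: Δl = 2.8/cos0.1° = 2.800 m; N'_1 = 97·cos0.1° = 97.0; c'Δl = 47.60; W sinα = 0.2
Slice 2: Δl = 2.1/cos7.5° = 2.118 m; N'_2 = 189·cos7.5° = 187.4; c'Δl = 36.01; W sinα = 24.7
Slice 3: Δl = 2.2/cos14.1° = 2.268 m; N'_3 = 257·cos14.1° = 249.3; c'Δl = 38.56; W sinα = 62.6
Slice 4: Δl = 2.4/cos21.3° = 2.576 m; N'_4 = 244·cos21.3° = 227.3; c'Δl = 43.79; W sinα = 88.6
Slice 5: Δl = 3.1/cos30.5° = 3.598 m; N'_5 = 230·cos30.5° = 198.2; c'Δl = 61.16; W sinα = 116.7
Slice 6: Δl = 1.7/cos39.3° = 2.197 m; N'_6 = 68·cos39.3° = 52.6; c'Δl = 37.35; W sinα = 43.1
Slice 7: Δl = 1.2/cos45.2° = 1.703 m; N'_7 = 16·cos45.2° = 11.3; c'Δl = 28.95; W sinα = 11.4
Σc'Δl = 293.4 kN/m; ΣN' = 1023.0 kN/m; ΣW sinα = 347.2 kN/m
Resisting = 293.4 + 1023.0·tan29.4° = 293.4 + 576.5 = 869.9 kN/m
FS = 869.9 / 347.2 = 2.505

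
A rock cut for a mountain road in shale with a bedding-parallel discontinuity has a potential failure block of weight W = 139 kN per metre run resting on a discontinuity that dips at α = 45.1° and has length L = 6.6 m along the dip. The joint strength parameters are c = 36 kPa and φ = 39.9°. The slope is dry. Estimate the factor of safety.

FS = 3.25

Resolving the block weight along and normal to the plane and applying the Mohr–Coulomb strength on the joint:
N' = W cosα = 139·cos45.1° = 98.1 kN/m
Driving force T = W sinα = 139·sin45.1° = 98.5 kN/m
Resisting force R = c·L + N'·tanφ = 36·6.6 + 98.1·tan39.9° = 237.6 + 82.0 = 319.6 kN/m
FS = R / T = 319.6 / 98.5 = 3.246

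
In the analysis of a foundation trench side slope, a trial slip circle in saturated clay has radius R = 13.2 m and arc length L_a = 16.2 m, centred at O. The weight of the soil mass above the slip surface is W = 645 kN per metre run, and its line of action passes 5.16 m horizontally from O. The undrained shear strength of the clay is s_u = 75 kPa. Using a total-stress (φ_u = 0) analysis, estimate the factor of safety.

FS = 4.82

Taking moments about the centre O, the resisting moment is provided by the undrained shear strength acting along the arc:
M_R = s_u·L_a·R = 75·16.20·13.2 = 16038.0 kN·m/m
M_D = W·d = 645·5.16 = 3328.2 kN·m/m
FS = M_R / M_D = 16038.0 / 3328.2 = 4.819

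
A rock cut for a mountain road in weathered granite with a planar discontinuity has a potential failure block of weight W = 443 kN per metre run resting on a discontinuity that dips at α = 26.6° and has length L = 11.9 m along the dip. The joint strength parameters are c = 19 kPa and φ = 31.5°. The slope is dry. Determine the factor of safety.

FS = 2.36

Resolving the block weight along and normal to the plane and applying the Mohr–Coulomb strength on the joint:
N' = W cosα = 443·cos26.6° = 396.1 kN/m
Driving force T = W sinα = 443·sin26.6° = 198.4 kN/m
Resisting force R = c·L + N'·tanφ = 19·11.9 + 396.1·tan31.5° = 226.1 + 242.7 = 468.8 kN/m
FS = R / T = 468.8 / 198.4 = 2.364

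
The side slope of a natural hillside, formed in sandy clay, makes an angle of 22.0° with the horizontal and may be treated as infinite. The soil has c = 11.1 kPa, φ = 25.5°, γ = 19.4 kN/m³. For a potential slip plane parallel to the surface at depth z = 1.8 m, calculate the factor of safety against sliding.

For an infinite slope with a slip plane parallel to the surface (no pore pressure): FS = [c + γz cos²β tanφ] / [γz sinβ cosβ].
γz = 19.4·1.8 = 34.92 kN/m²
Numerator = 11.1 + 34.92·cos²22.0°·tan25.5° = 11.1 + 34.92·0.8597·0.4770 = 25.419 kPa
Denominator = 34.92·sin22.0°·cos22.0° = 34.92·0.3746·0.9272 = 12.129 kPa
FS = 25.419 / 12.129 = 2.096

FS = 2.10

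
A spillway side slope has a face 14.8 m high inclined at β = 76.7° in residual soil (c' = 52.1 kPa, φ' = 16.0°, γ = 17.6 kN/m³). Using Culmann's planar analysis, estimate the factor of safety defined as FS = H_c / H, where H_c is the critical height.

H_c = (4c'/γ) · sinβ cosφ' / [1 − cos(β − φ')]
    = (4·52.1/17.6) · sin76.7°·cos16.0° / [1 − cos60.7°]
    = 11.841 · 0.9355 / 0.5106 = 21.69 m
FS = H_c / H = 21.69 / 14.8 = 1.466

FS = 1.47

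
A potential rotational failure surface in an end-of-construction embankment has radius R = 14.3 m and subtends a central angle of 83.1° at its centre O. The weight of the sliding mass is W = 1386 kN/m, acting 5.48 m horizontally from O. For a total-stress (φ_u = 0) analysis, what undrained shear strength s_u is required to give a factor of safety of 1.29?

FS = s_u·L_a·R / (W·d), so s_u = FS·W·d / (L_a·R).
Arc length L_a = R·θ = 14.3·(83.1°·π/180) = 14.3·1.4504 = 20.74 m
s_u = 1.29·1386·5.48 / (20.74·14.3) = 9797.9 / 296.59 = 33.04 kPa

s_u = 33.0 kPa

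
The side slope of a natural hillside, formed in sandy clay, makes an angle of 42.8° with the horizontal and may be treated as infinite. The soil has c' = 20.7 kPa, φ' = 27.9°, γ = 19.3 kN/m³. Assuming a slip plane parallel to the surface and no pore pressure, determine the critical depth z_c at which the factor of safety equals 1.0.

Setting FS = 1.00 in FS = [c' + γz cos²β tanφ'] / [γz sinβ cosβ] and solving for z:
z = c' / [γ cosβ (FS·sinβ − cosβ·tanφ')]
  = 20.7 / [19.3·cos42.8°·(1.00·sin42.8° − cos42.8°·tan27.9°)]
  = 20.7 / [19.3·0.7337·(1.00·0.6794 − 0.7337·0.5295)]
  = 20.7 / 4.1202 = 5.024 m

z_c = 5.02 m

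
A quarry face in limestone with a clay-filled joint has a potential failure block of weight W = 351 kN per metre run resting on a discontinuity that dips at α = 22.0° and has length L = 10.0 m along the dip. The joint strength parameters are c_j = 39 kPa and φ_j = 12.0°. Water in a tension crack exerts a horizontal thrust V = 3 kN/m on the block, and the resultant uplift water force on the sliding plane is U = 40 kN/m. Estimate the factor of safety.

FS = 3.35

Resolving the block weight along and normal to the plane and applying the Mohr–Coulomb strength on the joint:
N' = W cosα − U − V sinα = 351·cos22.0° − 40 − 3·sin22.0° = 284.3 kN/m
Driving force T = W sinα + V cosα = 351·sin22.0° + 3·cos22.0° = 134.3 kN/m
Resisting force R = c_j·L + N'·tanφ_j = 39·10.0 + 284.3·tan12.0° = 390.0 + 60.4 = 450.4 kN/m
FS = R / T = 450.4 / 134.3 = 3.355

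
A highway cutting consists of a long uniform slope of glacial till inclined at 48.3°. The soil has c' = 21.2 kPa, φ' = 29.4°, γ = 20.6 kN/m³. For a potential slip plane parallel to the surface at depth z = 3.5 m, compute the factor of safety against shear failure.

FS = 1.09

For an infinite slope with a slip plane parallel to the surface (no pore pressure): FS = [c' + γz cos²β tanφ'] / [γz sinβ cosβ].
γz = 20.6·3.5 = 72.10 kN/m²
Numerator = 21.2 + 72.10·cos²48.3°·tan29.4° = 21.2 + 72.10·0.4425·0.5635 = 39.178 kPa
Denominator = 72.10·sin48.3°·cos48.3° = 72.10·0.7466·0.6652 = 35.811 kPa
FS = 39.178 / 35.811 = 1.094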